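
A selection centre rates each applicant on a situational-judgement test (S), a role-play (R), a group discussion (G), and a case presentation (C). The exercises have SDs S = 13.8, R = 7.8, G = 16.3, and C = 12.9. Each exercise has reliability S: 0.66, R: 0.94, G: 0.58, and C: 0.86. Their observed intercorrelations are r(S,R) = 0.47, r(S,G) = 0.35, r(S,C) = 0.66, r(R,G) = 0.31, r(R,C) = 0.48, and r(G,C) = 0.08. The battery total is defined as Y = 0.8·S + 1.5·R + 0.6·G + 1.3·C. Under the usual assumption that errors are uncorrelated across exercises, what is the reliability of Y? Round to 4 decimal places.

0.9052

Var(Y) = 0.8²·13.8² + 1.5²·7.8² + 0.6²·16.3² + 1.3²·12.9² + 2·[1.2·13.8·7.8·0.47 + 0.48·13.8·16.3·0.35 + 1.04·13.8·12.9·0.66 + 0.9·7.8·16.3·0.31 + 1.95·7.8·12.9·0.48 + 0.78·16.3·12.9·0.08] = 635.653 + 726.93 = 1362.58.
Under uncorrelated errors the observed covariances equal the true-score covariances, so only the own-variance terms attenuate.
True-score variance = [0.8²·13.8²·0.66 + 1.5²·7.8²·0.94 + 0.6²·16.3²·0.58 + 1.3²·12.9²·0.86] + 726.93 = 506.455 + 726.93 = 1233.38.
Reliability = 1233.38 / 1362.58 = 0.9052.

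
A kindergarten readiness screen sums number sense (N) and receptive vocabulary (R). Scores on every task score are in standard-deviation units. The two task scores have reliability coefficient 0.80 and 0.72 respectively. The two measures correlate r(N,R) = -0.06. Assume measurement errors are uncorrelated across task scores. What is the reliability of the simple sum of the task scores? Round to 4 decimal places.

0.7447

Var(N+R) = 2 + 2·[(-0.06)] = 2 − 0.12 = 1.88.
With uncorrelated errors the cross-covariances are all true-score covariance, so they carry over unchanged; only the diagonal terms shrink to ρᵢσᵢ².
True-score variance = [0.80 + 0.72] − 0.12 = 1.52 − 0.12 = 1.4.
Reliability = 1.4 / 1.88 = 0.7447.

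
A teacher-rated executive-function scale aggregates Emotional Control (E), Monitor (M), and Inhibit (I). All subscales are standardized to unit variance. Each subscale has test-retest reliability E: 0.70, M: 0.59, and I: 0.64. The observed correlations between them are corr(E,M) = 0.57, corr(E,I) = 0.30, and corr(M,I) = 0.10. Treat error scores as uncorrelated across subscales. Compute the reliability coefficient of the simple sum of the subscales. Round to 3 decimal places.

0.783

Var(E+M+I) = 3 + 2·[0.57 + 0.30 + 0.10] = 3 + 1.94 = 4.94.
With uncorrelated errors the cross-covariances are all true-score covariance, so they carry over unchanged; only the diagonal terms shrink to ρᵢσᵢ².
True-score variance = [0.70 + 0.59 + 0.64] + 1.94 = 1.93 + 1.94 = 3.87.
Reliability = 3.87 / 4.94 = 0.783.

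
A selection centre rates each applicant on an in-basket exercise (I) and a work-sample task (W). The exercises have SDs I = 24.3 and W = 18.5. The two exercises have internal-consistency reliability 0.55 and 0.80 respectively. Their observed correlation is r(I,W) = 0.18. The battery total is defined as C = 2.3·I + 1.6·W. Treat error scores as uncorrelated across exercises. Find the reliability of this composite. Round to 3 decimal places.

Var(C) = 2.3²·24.3² + 1.6²·18.5² + 2·[3.68·24.3·18.5·0.18] = 3999.85 + 595.564 = 4595.42.
With uncorrelated errors the cross-covariances are all true-score covariance, so they carry over unchanged; only the diagonal terms shrink to ρᵢσᵢ².
True-score variance = [2.3²·24.3²·0.55 + 1.6²·18.5²·0.80] + 595.564 = 2418.96 + 595.564 = 3014.52.
Reliability = 3014.52 / 4595.42 = 0.656.

0.656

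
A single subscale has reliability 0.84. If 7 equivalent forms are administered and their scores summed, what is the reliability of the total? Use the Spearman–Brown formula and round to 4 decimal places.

0.9735

ρ_k = kρ / (1 + (k−1)ρ) = 7·0.84 / (1 + 6·0.84) = 5.880 / 6.040 = 0.9735.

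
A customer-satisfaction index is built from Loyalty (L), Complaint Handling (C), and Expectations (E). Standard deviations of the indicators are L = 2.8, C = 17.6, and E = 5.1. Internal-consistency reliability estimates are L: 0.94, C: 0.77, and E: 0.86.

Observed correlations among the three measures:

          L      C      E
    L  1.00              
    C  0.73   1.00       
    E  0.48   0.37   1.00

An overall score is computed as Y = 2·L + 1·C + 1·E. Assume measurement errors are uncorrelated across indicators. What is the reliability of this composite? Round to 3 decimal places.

0.873

Var(Y) = 2²·2.8² + 17.6² + 5.1² + 2·[2·2.8·17.6·0.73 + 2·2.8·5.1·0.48 + 17.6·5.1·0.37] = 367.13 + 237.738 = 604.868.
With uncorrelated errors the cross-covariances are all true-score covariance, so they carry over unchanged; only the diagonal terms shrink to ρᵢσᵢ².
True-score variance = [2²·2.8²·0.94 + 17.6²·0.77 + 5.1²·0.86] + 237.738 = 290.362 + 237.738 = 528.1.
Reliability = 528.1 / 604.868 = 0.873.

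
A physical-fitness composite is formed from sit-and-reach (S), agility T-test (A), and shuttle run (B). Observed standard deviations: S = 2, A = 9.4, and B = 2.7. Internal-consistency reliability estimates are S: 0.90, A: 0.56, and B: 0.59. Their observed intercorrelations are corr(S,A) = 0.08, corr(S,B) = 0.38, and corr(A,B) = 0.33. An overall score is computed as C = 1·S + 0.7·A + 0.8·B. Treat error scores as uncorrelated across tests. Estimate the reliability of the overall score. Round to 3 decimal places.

Var(C) = 2² + 0.7²·9.4² + 0.8²·2.7² + 2·[0.7·2·9.4·0.08 + 0.8·2·2.7·0.38 + 0.56·9.4·2.7·0.33] = 51.962 + 14.7692 = 66.7312.
Under uncorrelated errors the observed covariances equal the true-score covariances, so only the own-variance terms attenuate.
True-score variance = [2²·0.90 + 0.7²·9.4²·0.56 + 0.8²·2.7²·0.59] + 14.7692 = 30.5987 + 14.7692 = 45.3679.
Reliability = 45.3679 / 66.7312 = 0.680.

0.680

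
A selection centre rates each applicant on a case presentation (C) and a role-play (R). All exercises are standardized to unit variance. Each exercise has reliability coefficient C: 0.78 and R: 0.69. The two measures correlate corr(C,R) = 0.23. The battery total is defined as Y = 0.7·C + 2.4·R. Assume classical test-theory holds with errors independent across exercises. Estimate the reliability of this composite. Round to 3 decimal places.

Var(Y) = 0.7² + 2.4² + 2·[1.68·0.23] = 6.25 + 0.7728 = 7.0228.
Because errors are independent across components, Cov(Tᵢ,Tⱼ) = Cov(Xᵢ,Xⱼ); the off-diagonal part of the true-score variance is the same as above.
True-score variance = [0.7²·0.78 + 2.4²·0.69] + 0.7728 = 4.3566 + 0.7728 = 5.1294.
Reliability = 5.1294 / 7.0228 = 0.730.

0.730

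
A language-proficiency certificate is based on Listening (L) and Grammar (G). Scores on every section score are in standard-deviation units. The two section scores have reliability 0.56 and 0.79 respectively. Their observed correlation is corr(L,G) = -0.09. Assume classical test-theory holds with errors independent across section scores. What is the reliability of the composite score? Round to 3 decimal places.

Var(L+G) = 2 + 2·[(-0.09)] = 2 − 0.18 = 1.82.
Under uncorrelated errors the observed covariances equal the true-score covariances, so only the own-variance terms attenuate.
True-score variance = [0.56 + 0.79] − 0.18 = 1.35 − 0.18 = 1.17.
Reliability = 1.17 / 1.82 = 0.643.

0.643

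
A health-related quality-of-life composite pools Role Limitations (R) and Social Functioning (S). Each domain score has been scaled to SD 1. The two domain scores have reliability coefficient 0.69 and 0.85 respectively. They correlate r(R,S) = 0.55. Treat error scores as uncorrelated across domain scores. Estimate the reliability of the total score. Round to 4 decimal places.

Var(R+S) = 2 + 2·[0.55] = 2 + 1.1 = 3.1.
Because errors are independent across components, Cov(Tᵢ,Tⱼ) = Cov(Xᵢ,Xⱼ); the off-diagonal part of the true-score variance is the same as above.
True-score variance = [0.69 + 0.85] + 1.1 = 1.54 + 1.1 = 2.64.
Reliability = 2.64 / 3.1 = 0.8516.

0.8516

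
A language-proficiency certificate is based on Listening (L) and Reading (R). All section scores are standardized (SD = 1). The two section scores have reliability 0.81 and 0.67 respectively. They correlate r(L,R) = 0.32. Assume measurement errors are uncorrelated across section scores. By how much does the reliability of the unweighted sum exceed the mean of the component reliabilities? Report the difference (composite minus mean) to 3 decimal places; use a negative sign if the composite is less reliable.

Var(sum) = 2 + 0.64 = 2.64; true-score variance = 1.48 + 0.64 = 2.12; composite reliability = 0.8030.
Mean component reliability = 0.7400.
Difference = 0.8030 − 0.7400 = 0.063.

0.063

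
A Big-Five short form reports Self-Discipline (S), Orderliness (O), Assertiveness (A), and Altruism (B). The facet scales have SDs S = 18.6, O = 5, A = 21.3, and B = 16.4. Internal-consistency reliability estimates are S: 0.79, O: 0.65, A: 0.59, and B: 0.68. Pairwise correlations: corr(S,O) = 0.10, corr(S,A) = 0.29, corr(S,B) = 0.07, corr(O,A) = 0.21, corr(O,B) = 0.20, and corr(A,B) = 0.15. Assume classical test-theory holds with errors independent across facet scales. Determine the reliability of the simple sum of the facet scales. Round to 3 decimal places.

Var(S+O+A+B) = 18.6² + 5² + 21.3² + 16.4² + 2·[18.6·5·0.10 + 18.6·21.3·0.29 + 18.6·16.4·0.07 + 5·21.3·0.21 + 5·16.4·0.20 + 21.3·16.4·0.15] = 1093.61 + 473.416 = 1567.03.
Under uncorrelated errors the observed covariances equal the true-score covariances, so only the own-variance terms attenuate.
True-score variance = [18.6²·0.79 + 5²·0.65 + 21.3²·0.59 + 16.4²·0.68] + 473.416 = 740.128 + 473.416 = 1213.54.
Reliability = 1213.54 / 1567.03 = 0.774.

0.774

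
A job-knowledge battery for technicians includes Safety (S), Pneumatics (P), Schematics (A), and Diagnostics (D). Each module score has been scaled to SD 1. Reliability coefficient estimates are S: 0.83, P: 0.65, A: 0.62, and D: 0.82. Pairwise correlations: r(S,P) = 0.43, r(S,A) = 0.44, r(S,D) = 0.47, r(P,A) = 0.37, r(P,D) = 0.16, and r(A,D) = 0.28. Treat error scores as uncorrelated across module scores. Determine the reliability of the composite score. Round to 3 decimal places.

0.870

Var(S+P+A+D) = 4 + 2·[0.43 + 0.44 + 0.47 + 0.37 + 0.16 + 0.28] = 4 + 4.3 = 8.3.
Under uncorrelated errors the observed covariances equal the true-score covariances, so only the own-variance terms attenuate.
True-score variance = [0.83 + 0.65 + 0.62 + 0.82] + 4.3 = 2.92 + 4.3 = 7.22.
Reliability = 7.22 / 8.3 = 0.870.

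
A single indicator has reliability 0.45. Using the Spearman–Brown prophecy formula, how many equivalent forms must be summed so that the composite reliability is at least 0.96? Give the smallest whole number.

30

k ≥ ρ*(1−ρ₁)/(ρ₁(1−ρ*)) = 0.96·0.55 / (0.45·0.04) = 29.333.
Smallest integer k = 30.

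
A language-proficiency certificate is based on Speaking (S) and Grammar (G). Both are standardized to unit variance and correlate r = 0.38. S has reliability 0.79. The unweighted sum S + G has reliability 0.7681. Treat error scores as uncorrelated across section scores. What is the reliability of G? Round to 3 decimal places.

0.570

Var(S+G) = 2 + 2·0.38 = 2.760.
True-score variance = ρ_S + ρ_G + 2·0.38, so 0.7681 = (0.79 + ρ_G + 0.76) / 2.760.
ρ_G = 0.7681·2.760 − 0.79 − 0.76 = 0.570.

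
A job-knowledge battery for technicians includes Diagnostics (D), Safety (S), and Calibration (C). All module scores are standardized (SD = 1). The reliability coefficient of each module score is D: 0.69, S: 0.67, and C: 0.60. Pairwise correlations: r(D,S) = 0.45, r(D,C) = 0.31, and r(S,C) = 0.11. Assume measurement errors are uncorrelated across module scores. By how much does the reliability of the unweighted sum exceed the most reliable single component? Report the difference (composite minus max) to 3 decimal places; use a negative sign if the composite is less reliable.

0.091

Var(sum) = 3 + 1.74 = 4.74; true-score variance = 1.96 + 1.74 = 3.7; composite reliability = 0.7806.
Max component reliability = 0.6900.
Difference = 0.7806 − 0.6900 = 0.091.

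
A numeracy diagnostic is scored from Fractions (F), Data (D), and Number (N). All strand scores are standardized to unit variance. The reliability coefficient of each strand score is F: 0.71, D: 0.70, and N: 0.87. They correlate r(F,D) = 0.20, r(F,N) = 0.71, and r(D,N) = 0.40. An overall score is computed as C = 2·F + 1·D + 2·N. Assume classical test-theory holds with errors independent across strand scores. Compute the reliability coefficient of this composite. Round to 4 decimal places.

Var(C) = 2² + 1 + 2² + 2·[2·0.20 + 4·0.71 + 2·0.40] = 9 + 8.08 = 17.08.
Under uncorrelated errors the observed covariances equal the true-score covariances, so only the own-variance terms attenuate.
True-score variance = [2²·0.71 + 0.70 + 2²·0.87] + 8.08 = 7.02 + 8.08 = 15.1.
Reliability = 15.1 / 17.08 = 0.8841.

0.8841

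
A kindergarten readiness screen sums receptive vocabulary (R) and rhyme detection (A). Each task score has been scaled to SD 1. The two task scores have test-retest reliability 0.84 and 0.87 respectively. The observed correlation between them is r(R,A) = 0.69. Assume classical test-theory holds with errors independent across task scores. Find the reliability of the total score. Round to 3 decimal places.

0.914

Var(R+A) = 2 + 2·[0.69] = 2 + 1.38 = 3.38.
Because errors are independent across components, Cov(Tᵢ,Tⱼ) = Cov(Xᵢ,Xⱼ); the off-diagonal part of the true-score variance is the same as above.
True-score variance = [0.84 + 0.87] + 1.38 = 1.71 + 1.38 = 3.09.
Reliability = 3.09 / 3.38 = 0.914.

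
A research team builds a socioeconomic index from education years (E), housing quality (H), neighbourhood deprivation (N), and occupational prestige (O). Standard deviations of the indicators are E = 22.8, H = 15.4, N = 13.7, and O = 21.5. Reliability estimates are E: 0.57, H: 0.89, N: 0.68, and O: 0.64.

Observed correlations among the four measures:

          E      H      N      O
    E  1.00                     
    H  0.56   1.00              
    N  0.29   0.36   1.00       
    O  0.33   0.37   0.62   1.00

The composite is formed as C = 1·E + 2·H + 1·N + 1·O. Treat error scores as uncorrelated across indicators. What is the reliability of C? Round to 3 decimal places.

0.879

Var(C) = 22.8² + 2²·15.4² + 13.7² + 21.5² + 2·[2·22.8·15.4·0.56 + 22.8·13.7·0.29 + 22.8·21.5·0.33 + 2·15.4·13.7·0.36 + 2·15.4·21.5·0.37 + 13.7·21.5·0.62] = 2118.42 + 2450.29 = 4568.71.
With uncorrelated errors the cross-covariances are all true-score covariance, so they carry over unchanged; only the diagonal terms shrink to ρᵢσᵢ².
True-score variance = [22.8²·0.57 + 2²·15.4²·0.89 + 13.7²·0.68 + 21.5²·0.64] + 2450.29 = 1564.07 + 2450.29 = 4014.36.
Reliability = 4014.36 / 4568.71 = 0.879.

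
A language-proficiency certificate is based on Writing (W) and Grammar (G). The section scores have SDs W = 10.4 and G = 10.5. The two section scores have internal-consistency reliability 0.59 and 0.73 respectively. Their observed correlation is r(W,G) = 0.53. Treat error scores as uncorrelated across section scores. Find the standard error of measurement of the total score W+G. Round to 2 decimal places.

8.61

Var(total) = 218.41 + 115.752 = 334.162.
True-score variance = 144.297 + 115.752 = 260.049, so reliability = 0.7782.
Error variance = 334.162 − 260.049 = 74.1131; SEM = √74.1131 = 8.61.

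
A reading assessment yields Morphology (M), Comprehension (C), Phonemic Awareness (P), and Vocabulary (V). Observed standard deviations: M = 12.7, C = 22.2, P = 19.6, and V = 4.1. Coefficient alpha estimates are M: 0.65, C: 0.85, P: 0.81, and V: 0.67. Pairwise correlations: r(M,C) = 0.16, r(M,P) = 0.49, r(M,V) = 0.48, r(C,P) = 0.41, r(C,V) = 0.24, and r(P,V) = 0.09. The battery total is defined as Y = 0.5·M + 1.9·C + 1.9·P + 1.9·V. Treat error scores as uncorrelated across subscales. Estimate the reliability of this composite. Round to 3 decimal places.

Var(Y) = 0.5²·12.7² + 1.9²·22.2² + 1.9²·19.6² + 1.9²·4.1² + 2·[0.95·12.7·22.2·0.16 + 0.95·12.7·19.6·0.49 + 0.95·12.7·4.1·0.48 + 3.61·22.2·19.6·0.41 + 3.61·22.2·4.1·0.24 + 3.61·19.6·4.1·0.09] = 3266.98 + 1862.92 = 5129.9.
Under uncorrelated errors the observed covariances equal the true-score covariances, so only the own-variance terms attenuate.
True-score variance = [0.5²·12.7²·0.65 + 1.9²·22.2²·0.85 + 1.9²·19.6²·0.81 + 1.9²·4.1²·0.67] + 1862.92 = 2702.47 + 1862.92 = 4565.39.
Reliability = 4565.39 / 5129.9 = 0.890.

0.890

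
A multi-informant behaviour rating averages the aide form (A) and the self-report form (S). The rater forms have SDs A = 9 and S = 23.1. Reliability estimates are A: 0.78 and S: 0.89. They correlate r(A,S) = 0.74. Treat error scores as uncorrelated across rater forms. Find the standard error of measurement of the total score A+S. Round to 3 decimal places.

Var(total) = 614.61 + 307.692 = 922.302.
True-score variance = 538.093 + 307.692 = 845.785, so reliability = 0.9170.
Error variance = 922.302 − 845.785 = 76.5171; SEM = √76.5171 = 8.747.

8.747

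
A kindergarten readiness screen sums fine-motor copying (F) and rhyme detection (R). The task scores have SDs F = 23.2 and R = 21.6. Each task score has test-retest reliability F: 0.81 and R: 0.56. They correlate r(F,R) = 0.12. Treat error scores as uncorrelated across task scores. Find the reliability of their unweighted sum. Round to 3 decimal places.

0.727

Var(F+R) = 23.2² + 21.6² + 2·[23.2·21.6·0.12] = 1004.8 + 120.269 = 1125.07.
With uncorrelated errors the cross-covariances are all true-score covariance, so they carry over unchanged; only the diagonal terms shrink to ρᵢσᵢ².
True-score variance = [23.2²·0.81 + 21.6²·0.56] + 120.269 = 697.248 + 120.269 = 817.517.
Reliability = 817.517 / 1125.07 = 0.727.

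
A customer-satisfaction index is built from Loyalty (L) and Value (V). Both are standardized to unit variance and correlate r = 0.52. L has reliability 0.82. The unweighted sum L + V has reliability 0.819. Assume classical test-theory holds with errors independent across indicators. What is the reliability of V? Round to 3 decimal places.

Var(L+V) = 2 + 2·0.52 = 3.040.
True-score variance = ρ_L + ρ_V + 2·0.52, so 0.819 = (0.82 + ρ_V + 1.04) / 3.040.
ρ_V = 0.819·3.040 − 0.82 − 1.04 = 0.630.

0.630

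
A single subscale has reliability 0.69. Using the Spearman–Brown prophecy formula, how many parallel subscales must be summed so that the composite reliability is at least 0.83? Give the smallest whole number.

k ≥ ρ*(1−ρ₁)/(ρ₁(1−ρ*)) = 0.83·0.31 / (0.69·0.17) = 2.194.
Smallest integer k = 3.

3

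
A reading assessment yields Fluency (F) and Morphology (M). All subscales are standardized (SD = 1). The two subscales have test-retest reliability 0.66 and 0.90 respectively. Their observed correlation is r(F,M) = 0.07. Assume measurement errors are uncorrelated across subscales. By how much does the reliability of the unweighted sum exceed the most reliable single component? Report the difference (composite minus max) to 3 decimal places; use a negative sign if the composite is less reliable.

Var(sum) = 2 + 0.14 = 2.14; true-score variance = 1.56 + 0.14 = 1.7; composite reliability = 0.7944.
Max component reliability = 0.9000.
Difference = 0.7944 − 0.9000 = -0.106.

-0.106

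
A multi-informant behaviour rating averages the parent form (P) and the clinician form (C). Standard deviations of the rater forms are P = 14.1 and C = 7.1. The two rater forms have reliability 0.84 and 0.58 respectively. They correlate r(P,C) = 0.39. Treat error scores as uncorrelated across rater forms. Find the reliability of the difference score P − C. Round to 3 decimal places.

0.690

Var(P−C) = 14.1² + 7.1² − 2·14.1·7.1·0.39 = 249.22 − 78.0858 = 171.134.
With uncorrelated errors the cross-covariances are all true-score covariance, so they carry over unchanged; only the diagonal terms shrink to ρᵢσᵢ².
True-score variance = [14.1²·0.84 + 7.1²·0.58] − 78.0858 = 196.238 − 78.0858 = 118.152.
Reliability = 118.152 / 171.134 = 0.690.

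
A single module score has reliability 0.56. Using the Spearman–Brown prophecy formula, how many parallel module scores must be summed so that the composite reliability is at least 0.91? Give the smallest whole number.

k ≥ ρ*(1−ρ₁)/(ρ₁(1−ρ*)) = 0.91·0.44 / (0.56·0.09) = 7.944.
Smallest integer k = 8.

8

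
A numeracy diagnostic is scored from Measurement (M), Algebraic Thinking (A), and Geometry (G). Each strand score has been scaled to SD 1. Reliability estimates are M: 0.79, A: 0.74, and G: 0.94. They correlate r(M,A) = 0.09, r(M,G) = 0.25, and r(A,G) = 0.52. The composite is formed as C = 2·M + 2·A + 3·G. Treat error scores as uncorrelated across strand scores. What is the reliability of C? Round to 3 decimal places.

Var(C) = 2² + 2² + 3² + 2·[4·0.09 + 6·0.25 + 6·0.52] = 17 + 9.96 = 26.96.
With uncorrelated errors the cross-covariances are all true-score covariance, so they carry over unchanged; only the diagonal terms shrink to ρᵢσᵢ².
True-score variance = [2²·0.79 + 2²·0.74 + 3²·0.94] + 9.96 = 14.58 + 9.96 = 24.54.
Reliability = 24.54 / 26.96 = 0.910.

0.910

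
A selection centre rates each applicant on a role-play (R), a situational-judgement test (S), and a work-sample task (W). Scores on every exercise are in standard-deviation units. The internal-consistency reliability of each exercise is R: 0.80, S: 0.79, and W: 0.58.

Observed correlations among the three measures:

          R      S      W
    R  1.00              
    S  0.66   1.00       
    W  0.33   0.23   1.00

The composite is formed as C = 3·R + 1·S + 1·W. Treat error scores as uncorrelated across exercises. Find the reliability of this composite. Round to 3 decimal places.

0.860

Var(C) = 3² + 1 + 1 + 2·[3·0.66 + 3·0.33 + 0.23] = 11 + 6.4 = 17.4.
Because errors are independent across components, Cov(Tᵢ,Tⱼ) = Cov(Xᵢ,Xⱼ); the off-diagonal part of the true-score variance is the same as above.
True-score variance = [3²·0.80 + 0.79 + 0.58] + 6.4 = 8.57 + 6.4 = 14.97.
Reliability = 14.97 / 17.4 = 0.860.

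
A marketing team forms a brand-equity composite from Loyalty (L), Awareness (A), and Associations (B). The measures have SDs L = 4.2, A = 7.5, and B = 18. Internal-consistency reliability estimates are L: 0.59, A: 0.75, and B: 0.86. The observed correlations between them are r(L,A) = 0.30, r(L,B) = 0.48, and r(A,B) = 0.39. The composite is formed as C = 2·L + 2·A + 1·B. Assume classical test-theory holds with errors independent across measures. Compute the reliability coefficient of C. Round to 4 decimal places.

0.8758

Var(C) = 2²·4.2² + 2²·7.5² + 18² + 2·[4·4.2·7.5·0.30 + 2·4.2·18·0.48 + 2·7.5·18·0.39] = 619.56 + 431.352 = 1050.91.
With uncorrelated errors the cross-covariances are all true-score covariance, so they carry over unchanged; only the diagonal terms shrink to ρᵢσᵢ².
True-score variance = [2²·4.2²·0.59 + 2²·7.5²·0.75 + 18²·0.86] + 431.352 = 489.02 + 431.352 = 920.372.
Reliability = 920.372 / 1050.91 = 0.8758.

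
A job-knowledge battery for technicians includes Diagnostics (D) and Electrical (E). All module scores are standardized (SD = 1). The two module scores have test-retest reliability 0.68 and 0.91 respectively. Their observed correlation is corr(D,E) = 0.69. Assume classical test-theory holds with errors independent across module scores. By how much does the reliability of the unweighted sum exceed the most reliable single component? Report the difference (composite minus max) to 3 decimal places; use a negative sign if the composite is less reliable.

Var(sum) = 2 + 1.38 = 3.38; true-score variance = 1.59 + 1.38 = 2.97; composite reliability = 0.8787.
Max component reliability = 0.9100.
Difference = 0.8787 − 0.9100 = -0.031.

-0.031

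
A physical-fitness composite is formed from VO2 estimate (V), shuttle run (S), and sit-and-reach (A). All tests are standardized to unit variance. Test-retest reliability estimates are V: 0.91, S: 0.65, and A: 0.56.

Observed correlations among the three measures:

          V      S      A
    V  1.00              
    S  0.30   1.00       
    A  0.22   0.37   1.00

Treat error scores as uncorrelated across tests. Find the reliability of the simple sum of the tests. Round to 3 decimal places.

0.816

Var(V+S+A) = 3 + 2·[0.30 + 0.22 + 0.37] = 3 + 1.78 = 4.78.
Because errors are independent across components, Cov(Tᵢ,Tⱼ) = Cov(Xᵢ,Xⱼ); the off-diagonal part of the true-score variance is the same as above.
True-score variance = [0.91 + 0.65 + 0.56] + 1.78 = 2.12 + 1.78 = 3.9.
Reliability = 3.9 / 4.78 = 0.816.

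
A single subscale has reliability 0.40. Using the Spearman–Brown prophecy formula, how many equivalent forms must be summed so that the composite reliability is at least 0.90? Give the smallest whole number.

14

k ≥ ρ*(1−ρ₁)/(ρ₁(1−ρ*)) = 0.90·0.60 / (0.40·0.10) = 13.500.
Smallest integer k = 14.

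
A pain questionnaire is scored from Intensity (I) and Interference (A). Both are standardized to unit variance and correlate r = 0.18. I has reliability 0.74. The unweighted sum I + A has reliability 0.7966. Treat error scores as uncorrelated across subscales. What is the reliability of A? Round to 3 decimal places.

Var(I+A) = 2 + 2·0.18 = 2.360.
True-score variance = ρ_I + ρ_A + 2·0.18, so 0.7966 = (0.74 + ρ_A + 0.36) / 2.360.
ρ_A = 0.7966·2.360 − 0.74 − 0.36 = 0.780.

0.780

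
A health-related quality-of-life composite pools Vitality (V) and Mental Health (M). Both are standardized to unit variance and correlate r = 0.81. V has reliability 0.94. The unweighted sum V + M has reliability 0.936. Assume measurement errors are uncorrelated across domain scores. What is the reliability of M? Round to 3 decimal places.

0.828

Var(V+M) = 2 + 2·0.81 = 3.620.
True-score variance = ρ_V + ρ_M + 2·0.81, so 0.936 = (0.94 + ρ_M + 1.62) / 3.620.
ρ_M = 0.936·3.620 − 0.94 − 1.62 = 0.828.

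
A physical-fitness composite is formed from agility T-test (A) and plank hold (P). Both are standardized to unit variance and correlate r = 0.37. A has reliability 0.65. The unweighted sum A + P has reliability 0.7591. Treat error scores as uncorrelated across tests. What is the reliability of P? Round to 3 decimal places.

0.690

Var(A+P) = 2 + 2·0.37 = 2.740.
True-score variance = ρ_A + ρ_P + 2·0.37, so 0.7591 = (0.65 + ρ_P + 0.74) / 2.740.
ρ_P = 0.7591·2.740 − 0.65 − 0.74 = 0.690.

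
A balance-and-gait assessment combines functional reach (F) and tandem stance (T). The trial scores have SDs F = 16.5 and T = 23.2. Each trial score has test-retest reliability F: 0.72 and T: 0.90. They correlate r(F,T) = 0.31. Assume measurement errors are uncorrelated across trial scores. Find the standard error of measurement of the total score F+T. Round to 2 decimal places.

11.40

Var(total) = 810.49 + 237.336 = 1047.83.
True-score variance = 680.436 + 237.336 = 917.772, so reliability = 0.8759.
Error variance = 1047.83 − 917.772 = 130.054; SEM = √130.054 = 11.40.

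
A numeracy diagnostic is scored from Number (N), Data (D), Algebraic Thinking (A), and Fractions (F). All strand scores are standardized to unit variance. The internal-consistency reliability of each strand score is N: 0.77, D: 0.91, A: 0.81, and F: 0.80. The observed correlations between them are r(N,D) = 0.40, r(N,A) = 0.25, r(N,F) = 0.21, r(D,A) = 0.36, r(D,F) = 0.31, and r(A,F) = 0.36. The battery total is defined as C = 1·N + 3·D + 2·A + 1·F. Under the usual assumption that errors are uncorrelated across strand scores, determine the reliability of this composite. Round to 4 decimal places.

Var(C) = 1 + 3² + 2² + 1 + 2·[3·0.40 + 2·0.25 + 0.21 + 6·0.36 + 3·0.31 + 2·0.36] = 15 + 11.44 = 26.44.
Because errors are independent across components, Cov(Tᵢ,Tⱼ) = Cov(Xᵢ,Xⱼ); the off-diagonal part of the true-score variance is the same as above.
True-score variance = [0.77 + 3²·0.91 + 2²·0.81 + 0.80] + 11.44 = 13 + 11.44 = 24.44.
Reliability = 24.44 / 26.44 = 0.9244.

0.9244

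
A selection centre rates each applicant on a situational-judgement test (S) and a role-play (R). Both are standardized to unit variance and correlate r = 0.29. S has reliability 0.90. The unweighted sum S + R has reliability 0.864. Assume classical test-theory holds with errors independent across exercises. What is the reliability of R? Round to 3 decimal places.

0.749

Var(S+R) = 2 + 2·0.29 = 2.580.
True-score variance = ρ_S + ρ_R + 2·0.29, so 0.864 = (0.90 + ρ_R + 0.58) / 2.580.
ρ_R = 0.864·2.580 − 0.90 − 0.58 = 0.749.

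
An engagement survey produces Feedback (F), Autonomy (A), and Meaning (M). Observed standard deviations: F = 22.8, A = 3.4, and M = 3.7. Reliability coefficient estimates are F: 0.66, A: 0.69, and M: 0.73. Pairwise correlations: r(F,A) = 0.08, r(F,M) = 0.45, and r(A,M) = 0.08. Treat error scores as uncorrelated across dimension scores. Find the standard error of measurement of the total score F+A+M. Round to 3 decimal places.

Var(total) = 545.09 + 90.34 = 635.43.
True-score variance = 361.065 + 90.34 = 451.405, so reliability = 0.7104.
Error variance = 635.43 − 451.405 = 184.025; SEM = √184.025 = 13.566.

13.566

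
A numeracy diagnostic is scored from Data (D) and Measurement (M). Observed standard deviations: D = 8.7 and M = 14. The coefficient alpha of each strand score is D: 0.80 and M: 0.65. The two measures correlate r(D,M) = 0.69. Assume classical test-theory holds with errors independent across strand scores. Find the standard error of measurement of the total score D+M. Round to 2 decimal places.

9.15

Var(total) = 271.69 + 168.084 = 439.774.
True-score variance = 187.952 + 168.084 = 356.036, so reliability = 0.8096.
Error variance = 439.774 − 356.036 = 83.738; SEM = √83.738 = 9.15.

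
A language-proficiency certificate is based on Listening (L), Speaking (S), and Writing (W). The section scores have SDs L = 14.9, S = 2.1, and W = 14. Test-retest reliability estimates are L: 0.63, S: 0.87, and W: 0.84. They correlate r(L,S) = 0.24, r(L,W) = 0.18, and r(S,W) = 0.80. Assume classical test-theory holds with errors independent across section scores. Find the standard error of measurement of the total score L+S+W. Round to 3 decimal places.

Var(total) = 422.42 + 137.155 = 559.575.
True-score variance = 308.343 + 137.155 = 445.498, so reliability = 0.7961.
Error variance = 559.575 − 445.498 = 114.077; SEM = √114.077 = 10.681.

10.681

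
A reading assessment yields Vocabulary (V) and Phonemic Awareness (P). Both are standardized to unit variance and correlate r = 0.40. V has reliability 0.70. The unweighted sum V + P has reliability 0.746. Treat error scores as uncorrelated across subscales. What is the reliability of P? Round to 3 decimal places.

0.589

Var(V+P) = 2 + 2·0.40 = 2.800.
True-score variance = ρ_V + ρ_P + 2·0.40, so 0.746 = (0.70 + ρ_P + 0.80) / 2.800.
ρ_P = 0.746·2.800 − 0.70 − 0.80 = 0.589.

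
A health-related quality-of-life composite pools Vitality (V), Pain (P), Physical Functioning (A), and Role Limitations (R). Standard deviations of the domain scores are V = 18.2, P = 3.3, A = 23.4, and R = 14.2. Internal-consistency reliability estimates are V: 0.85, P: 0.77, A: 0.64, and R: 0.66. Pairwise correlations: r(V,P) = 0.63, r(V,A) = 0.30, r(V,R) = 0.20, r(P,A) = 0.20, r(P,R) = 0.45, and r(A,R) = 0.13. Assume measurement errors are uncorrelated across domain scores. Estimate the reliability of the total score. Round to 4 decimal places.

Var(V+P+A+R) = 18.2² + 3.3² + 23.4² + 14.2² + 2·[18.2·3.3·0.63 + 18.2·23.4·0.30 + 18.2·14.2·0.20 + 3.3·23.4·0.20 + 3.3·14.2·0.45 + 23.4·14.2·0.13] = 1091.33 + 594.034 = 1685.36.
Under uncorrelated errors the observed covariances equal the true-score covariances, so only the own-variance terms attenuate.
True-score variance = [18.2²·0.85 + 3.3²·0.77 + 23.4²·0.64 + 14.2²·0.66] + 594.034 = 773.46 + 594.034 = 1367.49.
Reliability = 1367.49 / 1685.36 = 0.8114.

0.8114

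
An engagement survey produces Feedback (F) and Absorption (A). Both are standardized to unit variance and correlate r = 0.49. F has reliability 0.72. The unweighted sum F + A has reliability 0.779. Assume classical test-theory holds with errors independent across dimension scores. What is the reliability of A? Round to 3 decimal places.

Var(F+A) = 2 + 2·0.49 = 2.980.
True-score variance = ρ_F + ρ_A + 2·0.49, so 0.779 = (0.72 + ρ_A + 0.98) / 2.980.
ρ_A = 0.779·2.980 − 0.72 − 0.98 = 0.621.

0.621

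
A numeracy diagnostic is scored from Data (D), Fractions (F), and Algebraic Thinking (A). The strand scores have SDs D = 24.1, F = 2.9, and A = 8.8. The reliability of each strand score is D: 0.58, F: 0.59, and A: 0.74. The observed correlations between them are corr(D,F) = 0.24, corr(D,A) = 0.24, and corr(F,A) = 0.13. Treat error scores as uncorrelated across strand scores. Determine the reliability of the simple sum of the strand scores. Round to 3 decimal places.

Var(D+F+A) = 24.1² + 2.9² + 8.8² + 2·[24.1·2.9·0.24 + 24.1·8.8·0.24 + 2.9·8.8·0.13] = 666.66 + 141.981 = 808.641.
With uncorrelated errors the cross-covariances are all true-score covariance, so they carry over unchanged; only the diagonal terms shrink to ρᵢσᵢ².
True-score variance = [24.1²·0.58 + 2.9²·0.59 + 8.8²·0.74] + 141.981 = 399.137 + 141.981 = 541.118.
Reliability = 541.118 / 808.641 = 0.669.

0.669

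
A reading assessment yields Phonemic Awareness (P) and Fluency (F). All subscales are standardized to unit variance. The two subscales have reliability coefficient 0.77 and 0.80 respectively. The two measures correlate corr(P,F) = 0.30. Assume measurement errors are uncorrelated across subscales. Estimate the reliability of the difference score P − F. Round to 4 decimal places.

0.6929

Var(P−F) = 1 + 1 − 2·0.30 = 2 − 0.6 = 1.4.
Because errors are independent across components, Cov(Tᵢ,Tⱼ) = Cov(Xᵢ,Xⱼ); the off-diagonal part of the true-score variance is the same as above.
True-score variance = [0.77 + 0.80] − 0.6 = 1.57 − 0.6 = 0.97.
Reliability = 0.97 / 1.4 = 0.6929.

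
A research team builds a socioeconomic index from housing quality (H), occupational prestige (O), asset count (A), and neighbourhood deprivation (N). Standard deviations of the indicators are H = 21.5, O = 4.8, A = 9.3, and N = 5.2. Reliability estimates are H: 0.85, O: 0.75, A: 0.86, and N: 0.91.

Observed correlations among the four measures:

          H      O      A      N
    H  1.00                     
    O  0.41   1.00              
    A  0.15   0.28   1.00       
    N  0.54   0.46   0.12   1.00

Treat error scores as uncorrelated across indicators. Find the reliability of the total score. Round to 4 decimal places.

Var(H+O+A+N) = 21.5² + 4.8² + 9.3² + 5.2² + 2·[21.5·4.8·0.41 + 21.5·9.3·0.15 + 21.5·5.2·0.54 + 4.8·9.3·0.28 + 4.8·5.2·0.46 + 9.3·5.2·0.12] = 598.82 + 324.921 = 923.741.
With uncorrelated errors the cross-covariances are all true-score covariance, so they carry over unchanged; only the diagonal terms shrink to ρᵢσᵢ².
True-score variance = [21.5²·0.85 + 4.8²·0.75 + 9.3²·0.86 + 5.2²·0.91] + 324.921 = 509.18 + 324.921 = 834.101.
Reliability = 834.101 / 923.741 = 0.9030.

0.9030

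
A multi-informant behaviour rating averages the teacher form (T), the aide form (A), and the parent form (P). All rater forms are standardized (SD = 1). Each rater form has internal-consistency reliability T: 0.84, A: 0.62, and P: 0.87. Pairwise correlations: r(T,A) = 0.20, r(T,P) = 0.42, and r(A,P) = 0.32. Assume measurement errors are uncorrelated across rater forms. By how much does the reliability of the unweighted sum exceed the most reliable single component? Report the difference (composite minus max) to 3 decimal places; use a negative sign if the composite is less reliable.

-0.007

Var(sum) = 3 + 1.88 = 4.88; true-score variance = 2.33 + 1.88 = 4.21; composite reliability = 0.8627.
Max component reliability = 0.8700.
Difference = 0.8627 − 0.8700 = -0.007.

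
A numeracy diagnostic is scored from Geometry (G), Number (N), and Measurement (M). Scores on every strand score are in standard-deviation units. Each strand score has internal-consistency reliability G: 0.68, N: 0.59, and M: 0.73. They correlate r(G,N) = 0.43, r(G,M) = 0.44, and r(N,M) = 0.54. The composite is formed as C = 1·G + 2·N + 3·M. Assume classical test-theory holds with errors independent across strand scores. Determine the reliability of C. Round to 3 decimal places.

0.823

Var(C) = 1 + 2² + 3² + 2·[2·0.43 + 3·0.44 + 6·0.54] = 14 + 10.84 = 24.84.
With uncorrelated errors the cross-covariances are all true-score covariance, so they carry over unchanged; only the diagonal terms shrink to ρᵢσᵢ².
True-score variance = [0.68 + 2²·0.59 + 3²·0.73] + 10.84 = 9.61 + 10.84 = 20.45.
Reliability = 20.45 / 24.84 = 0.823.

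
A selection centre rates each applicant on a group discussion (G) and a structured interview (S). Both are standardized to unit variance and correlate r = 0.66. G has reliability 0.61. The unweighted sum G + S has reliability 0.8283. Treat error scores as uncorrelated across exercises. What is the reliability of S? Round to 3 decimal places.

0.820

Var(G+S) = 2 + 2·0.66 = 3.320.
True-score variance = ρ_G + ρ_S + 2·0.66, so 0.8283 = (0.61 + ρ_S + 1.32) / 3.320.
ρ_S = 0.8283·3.320 − 0.61 − 1.32 = 0.820.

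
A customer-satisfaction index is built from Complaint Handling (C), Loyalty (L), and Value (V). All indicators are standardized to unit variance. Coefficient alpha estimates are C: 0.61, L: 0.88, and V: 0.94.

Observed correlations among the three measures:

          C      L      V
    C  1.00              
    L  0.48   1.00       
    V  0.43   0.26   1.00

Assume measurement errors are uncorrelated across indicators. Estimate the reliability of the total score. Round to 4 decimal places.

0.8933

Var(C+L+V) = 3 + 2·[0.48 + 0.43 + 0.26] = 3 + 2.34 = 5.34.
With uncorrelated errors the cross-covariances are all true-score covariance, so they carry over unchanged; only the diagonal terms shrink to ρᵢσᵢ².
True-score variance = [0.61 + 0.88 + 0.94] + 2.34 = 2.43 + 2.34 = 4.77.
Reliability = 4.77 / 5.34 = 0.8933.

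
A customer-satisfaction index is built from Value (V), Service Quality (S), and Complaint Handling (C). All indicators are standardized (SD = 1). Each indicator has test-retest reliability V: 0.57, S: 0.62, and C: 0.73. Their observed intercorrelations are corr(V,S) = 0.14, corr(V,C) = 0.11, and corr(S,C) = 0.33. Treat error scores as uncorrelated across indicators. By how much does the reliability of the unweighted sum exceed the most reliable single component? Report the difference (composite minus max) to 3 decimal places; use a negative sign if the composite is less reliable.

Var(sum) = 3 + 1.16 = 4.16; true-score variance = 1.92 + 1.16 = 3.08; composite reliability = 0.7404.
Max component reliability = 0.7300.
Difference = 0.7404 − 0.7300 = 0.010.

0.010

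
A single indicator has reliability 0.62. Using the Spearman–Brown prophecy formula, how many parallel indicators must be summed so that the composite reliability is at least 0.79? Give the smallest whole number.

k ≥ ρ*(1−ρ₁)/(ρ₁(1−ρ*)) = 0.79·0.38 / (0.62·0.21) = 2.306.
Smallest integer k = 3.

3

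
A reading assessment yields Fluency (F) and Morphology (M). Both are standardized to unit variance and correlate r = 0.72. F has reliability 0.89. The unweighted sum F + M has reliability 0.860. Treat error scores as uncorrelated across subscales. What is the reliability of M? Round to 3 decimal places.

0.628

Var(F+M) = 2 + 2·0.72 = 3.440.
True-score variance = ρ_F + ρ_M + 2·0.72, so 0.860 = (0.89 + ρ_M + 1.44) / 3.440.
ρ_M = 0.860·3.440 − 0.89 − 1.44 = 0.628.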